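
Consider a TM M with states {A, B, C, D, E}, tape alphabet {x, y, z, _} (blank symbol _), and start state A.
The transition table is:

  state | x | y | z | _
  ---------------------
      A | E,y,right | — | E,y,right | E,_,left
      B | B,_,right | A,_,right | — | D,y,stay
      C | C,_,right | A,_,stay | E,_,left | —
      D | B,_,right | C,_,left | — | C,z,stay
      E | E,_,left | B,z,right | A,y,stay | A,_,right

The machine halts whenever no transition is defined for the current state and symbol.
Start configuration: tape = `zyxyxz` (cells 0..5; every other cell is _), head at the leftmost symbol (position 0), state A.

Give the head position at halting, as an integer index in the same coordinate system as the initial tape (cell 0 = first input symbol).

5

state=A head=0 tape=[z]yxyxz   (A,z)→(E,y,right)
state=E head=1 tape=y[y]xyxz   (E,y)→(B,z,right)
state=B head=2 tape=yz[x]yxz   (B,x)→(B,_,right)
state=B head=3 tape=yz_[y]xz   (B,y)→(A,_,right)
state=A head=4 tape=yz__[x]z   (A,x)→(E,y,right)
state=E head=5 tape=yz__y[z]   (E,z)→(A,y,stay)
state=A head=5 tape=yz__y[y]
At halt the head is at cell 5.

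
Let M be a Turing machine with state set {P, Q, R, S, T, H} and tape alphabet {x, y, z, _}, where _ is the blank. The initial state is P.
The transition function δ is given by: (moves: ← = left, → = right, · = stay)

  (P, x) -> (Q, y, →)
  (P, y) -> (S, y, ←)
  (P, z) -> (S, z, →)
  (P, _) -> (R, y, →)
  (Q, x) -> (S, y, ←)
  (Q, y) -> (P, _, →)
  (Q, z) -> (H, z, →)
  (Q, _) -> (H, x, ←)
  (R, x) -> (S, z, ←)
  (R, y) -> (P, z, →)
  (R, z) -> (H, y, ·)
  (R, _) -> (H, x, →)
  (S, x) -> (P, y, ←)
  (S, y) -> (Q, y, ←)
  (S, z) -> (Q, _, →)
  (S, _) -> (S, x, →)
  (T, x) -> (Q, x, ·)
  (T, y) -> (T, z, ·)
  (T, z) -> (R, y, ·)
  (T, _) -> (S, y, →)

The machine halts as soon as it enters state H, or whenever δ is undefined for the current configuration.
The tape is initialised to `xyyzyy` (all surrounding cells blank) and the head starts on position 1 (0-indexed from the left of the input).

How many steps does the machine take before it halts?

16

P | ___x[y]yzyy   read y → write y, move ←, go to S
S | ___[x]yyzyy   read x → write y, move ←, go to P
P | __[_]yyyzyy   read _ → write y, move →, go to R
R | __y[y]yyzyy   read y → write z, move →, go to P
P | __yz[y]yzyy   read y → write y, move ←, go to S
S | __y[z]yyzyy   read z → write _, move →, go to Q
Q | __y_[y]yzyy   read y → write _, move →, go to P
P | __y__[y]zyy   read y → write y, move ←, go to S
S | __y_[_]yzyy   read _ → write x, move →, go to S
S | __y_x[y]zyy   read y → write y, move ←, go to Q
Q | __y_[x]yzyy   read x → write y, move ←, go to S
S | __y[_]yyzyy   read _ → write x, move →, go to S
S | __yx[y]yzyy   read y → write y, move ←, go to Q
Q | __y[x]yyzyy   read x → write y, move ←, go to S
S | __[y]yyyzyy   read y → write y, move ←, go to Q
Q | _[_]yyyyzyy   read _ → write x, move ←, go to H
H | [_]xyyyyzyy
M halts after 16 transitions.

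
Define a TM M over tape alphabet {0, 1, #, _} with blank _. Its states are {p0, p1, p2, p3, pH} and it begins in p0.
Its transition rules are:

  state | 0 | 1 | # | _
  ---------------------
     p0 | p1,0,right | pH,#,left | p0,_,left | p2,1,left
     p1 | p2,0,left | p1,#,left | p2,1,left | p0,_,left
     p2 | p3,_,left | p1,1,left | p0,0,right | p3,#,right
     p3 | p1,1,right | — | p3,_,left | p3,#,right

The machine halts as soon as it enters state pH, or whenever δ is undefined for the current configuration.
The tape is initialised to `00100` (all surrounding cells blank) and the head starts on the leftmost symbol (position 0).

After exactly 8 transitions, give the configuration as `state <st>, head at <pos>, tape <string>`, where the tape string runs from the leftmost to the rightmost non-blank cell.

state p1, head at 0, tape ####00

state=p0 head=0 tape=_[0]0100   (p0,0)→(p1,0,right)
state=p1 head=1 tape=_0[0]100   (p1,0)→(p2,0,left)
state=p2 head=0 tape=_[0]0100   (p2,0)→(p3,_,left)
state=p3 head=-1 tape=[_]_0100   (p3,_)→(p3,#,right)
state=p3 head=0 tape=#[_]0100   (p3,_)→(p3,#,right)
state=p3 head=1 tape=##[0]100   (p3,0)→(p1,1,right)
state=p1 head=2 tape=##1[1]00   (p1,1)→(p1,#,left)
state=p1 head=1 tape=##[1]#00   (p1,1)→(p1,#,left)
state=p1 head=0 tape=#[#]##00
After 8 steps: state p1, head at 0, tape ####00.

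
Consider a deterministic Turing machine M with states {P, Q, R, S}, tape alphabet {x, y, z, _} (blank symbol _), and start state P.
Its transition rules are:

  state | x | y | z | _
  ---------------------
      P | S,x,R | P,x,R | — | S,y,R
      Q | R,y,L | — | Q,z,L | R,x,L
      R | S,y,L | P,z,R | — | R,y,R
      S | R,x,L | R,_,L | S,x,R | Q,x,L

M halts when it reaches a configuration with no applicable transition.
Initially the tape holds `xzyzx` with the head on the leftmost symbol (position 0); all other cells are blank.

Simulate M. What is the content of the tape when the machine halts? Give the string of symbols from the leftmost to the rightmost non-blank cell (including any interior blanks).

P | __[x]zyzx   read x → write x, move R, go to S
S | __x[z]yzx   read z → write x, move R, go to S
S | __xx[y]zx   read y → write _, move L, go to R
R | __x[x]_zx   read x → write y, move L, go to S
S | __[x]y_zx   read x → write x, move L, go to R
R | _[_]xy_zx   read _ → write y, move R, go to R
R | _y[x]y_zx   read x → write y, move L, go to S
S | _[y]yy_zx   read y → write _, move L, go to R
R | [_]_yy_zx   read _ → write y, move R, go to R
R | y[_]yy_zx   read _ → write y, move R, go to R
R | yy[y]y_zx   read y → write z, move R, go to P
P | yyz[y]_zx   read y → write x, move R, go to P
P | yyzx[_]zx   read _ → write y, move R, go to S
S | yyzxy[z]x   read z → write x, move R, go to S
S | yyzxyx[x]   read x → write x, move L, go to R
R | yyzxy[x]x   read x → write y, move L, go to S
S | yyzx[y]yx   read y → write _, move L, go to R
R | yyz[x]_yx   read x → write y, move L, go to S
S | yy[z]y_yx   read z → write x, move R, go to S
S | yyx[y]_yx   read y → write _, move L, go to R
R | yy[x]__yx   read x → write y, move L, go to S
S | y[y]y__yx   read y → write _, move L, go to R
R | [y]_y__yx   read y → write z, move R, go to P
P | z[_]y__yx   read _ → write y, move R, go to S
S | zy[y]__yx   read y → write _, move L, go to R
R | z[y]___yx   read y → write z, move R, go to P
P | zz[_]__yx   read _ → write y, move R, go to S
S | zzy[_]_yx   read _ → write x, move L, go to Q
Q | zz[y]x_yx
The non-blank tape span at halt is zzyx_yx.

zzyx_yx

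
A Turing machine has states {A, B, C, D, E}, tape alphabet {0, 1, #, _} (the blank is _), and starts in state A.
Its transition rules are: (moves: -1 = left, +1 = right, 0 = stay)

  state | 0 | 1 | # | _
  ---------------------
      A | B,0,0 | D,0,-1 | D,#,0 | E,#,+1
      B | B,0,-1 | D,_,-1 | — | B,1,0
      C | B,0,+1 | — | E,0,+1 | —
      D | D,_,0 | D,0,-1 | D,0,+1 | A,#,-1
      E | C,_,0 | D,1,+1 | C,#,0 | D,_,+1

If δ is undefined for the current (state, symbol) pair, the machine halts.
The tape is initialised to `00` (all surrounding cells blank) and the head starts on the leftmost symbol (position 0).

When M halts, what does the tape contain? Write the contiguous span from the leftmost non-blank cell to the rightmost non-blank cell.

#0#0

state=A head=0 tape=___[0]0   (A,0)→(B,0,0)
state=B head=0 tape=___[0]0   (B,0)→(B,0,-1)
state=B head=-1 tape=__[_]00   (B,_)→(B,1,0)
state=B head=-1 tape=__[1]00   (B,1)→(D,_,-1)
state=D head=-2 tape=_[_]_00   (D,_)→(A,#,-1)
state=A head=-3 tape=[_]#_00   (A,_)→(E,#,+1)
state=E head=-2 tape=#[#]_00   (E,#)→(C,#,0)
state=C head=-2 tape=#[#]_00   (C,#)→(E,0,+1)
state=E head=-1 tape=#0[_]00   (E,_)→(D,_,+1)
state=D head=0 tape=#0_[0]0   (D,0)→(D,_,0)
state=D head=0 tape=#0_[_]0   (D,_)→(A,#,-1)
state=A head=-1 tape=#0[_]#0   (A,_)→(E,#,+1)
state=E head=0 tape=#0#[#]0   (E,#)→(C,#,0)
state=C head=0 tape=#0#[#]0   (C,#)→(E,0,+1)
state=E head=1 tape=#0#0[0]   (E,0)→(C,_,0)
state=C head=1 tape=#0#0[_]
The non-blank tape span at halt is #0#0.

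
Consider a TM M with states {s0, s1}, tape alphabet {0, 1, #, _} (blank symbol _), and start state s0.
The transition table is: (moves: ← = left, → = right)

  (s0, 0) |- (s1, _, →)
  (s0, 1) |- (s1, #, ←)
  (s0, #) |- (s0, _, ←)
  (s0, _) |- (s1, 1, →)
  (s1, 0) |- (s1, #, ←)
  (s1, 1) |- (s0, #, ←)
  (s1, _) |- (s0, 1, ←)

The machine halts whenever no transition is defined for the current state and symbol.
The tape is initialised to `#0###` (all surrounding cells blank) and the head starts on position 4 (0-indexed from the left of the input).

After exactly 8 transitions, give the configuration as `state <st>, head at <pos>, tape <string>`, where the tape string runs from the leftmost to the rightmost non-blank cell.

state=s0 head=4 tape=#0##[#]   (s0,#)→(s0,_,←)
state=s0 head=3 tape=#0#[#]_   (s0,#)→(s0,_,←)
state=s0 head=2 tape=#0[#]__   (s0,#)→(s0,_,←)
state=s0 head=1 tape=#[0]___   (s0,0)→(s1,_,→)
state=s1 head=2 tape=#_[_]__   (s1,_)→(s0,1,←)
state=s0 head=1 tape=#[_]1__   (s0,_)→(s1,1,→)
state=s1 head=2 tape=#1[1]__   (s1,1)→(s0,#,←)
state=s0 head=1 tape=#[1]#__   (s0,1)→(s1,#,←)
state=s1 head=0 tape=[#]##__
After 8 steps: state s1, head at 0, tape ###.

state s1, head at 0, tape ###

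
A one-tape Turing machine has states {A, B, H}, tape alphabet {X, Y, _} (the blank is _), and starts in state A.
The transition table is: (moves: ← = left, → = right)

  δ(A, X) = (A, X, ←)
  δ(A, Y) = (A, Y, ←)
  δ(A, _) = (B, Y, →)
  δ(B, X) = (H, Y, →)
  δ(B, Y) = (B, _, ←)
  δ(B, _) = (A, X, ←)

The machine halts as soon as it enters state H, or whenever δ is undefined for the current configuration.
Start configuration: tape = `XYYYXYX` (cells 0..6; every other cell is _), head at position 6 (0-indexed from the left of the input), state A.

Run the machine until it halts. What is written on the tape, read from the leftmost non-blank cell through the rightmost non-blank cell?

state=A head=6 tape=_XYYYXY[X]   (A,X)→(A,X,←)
state=A head=5 tape=_XYYYX[Y]X   (A,Y)→(A,Y,←)
state=A head=4 tape=_XYYY[X]YX   (A,X)→(A,X,←)
state=A head=3 tape=_XYY[Y]XYX   (A,Y)→(A,Y,←)
state=A head=2 tape=_XY[Y]YXYX   (A,Y)→(A,Y,←)
state=A head=1 tape=_X[Y]YYXYX   (A,Y)→(A,Y,←)
state=A head=0 tape=_[X]YYYXYX   (A,X)→(A,X,←)
state=A head=-1 tape=[_]XYYYXYX   (A,_)→(B,Y,→)
state=B head=0 tape=Y[X]YYYXYX   (B,X)→(H,Y,→)
state=H head=1 tape=YY[Y]YYXYX
The non-blank tape span at halt is YYYYYXYX.

YYYYYXYX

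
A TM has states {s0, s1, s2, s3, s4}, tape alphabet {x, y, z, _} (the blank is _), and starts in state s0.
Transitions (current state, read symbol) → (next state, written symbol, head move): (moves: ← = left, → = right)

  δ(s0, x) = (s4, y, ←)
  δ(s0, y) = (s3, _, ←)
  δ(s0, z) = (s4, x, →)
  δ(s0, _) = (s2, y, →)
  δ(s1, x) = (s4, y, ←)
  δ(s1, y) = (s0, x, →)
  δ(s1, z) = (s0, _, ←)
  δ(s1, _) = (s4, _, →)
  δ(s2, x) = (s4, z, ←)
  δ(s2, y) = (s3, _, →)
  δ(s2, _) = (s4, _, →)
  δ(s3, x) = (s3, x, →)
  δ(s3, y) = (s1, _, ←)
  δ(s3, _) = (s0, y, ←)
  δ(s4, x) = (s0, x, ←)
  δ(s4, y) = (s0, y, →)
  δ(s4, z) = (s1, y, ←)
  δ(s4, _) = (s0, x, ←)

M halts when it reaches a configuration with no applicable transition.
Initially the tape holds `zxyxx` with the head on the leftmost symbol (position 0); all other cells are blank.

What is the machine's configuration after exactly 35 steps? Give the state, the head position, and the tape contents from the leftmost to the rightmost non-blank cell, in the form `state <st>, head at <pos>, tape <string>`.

s0 | ____[z]xyxx   read z → write x, move →, go to s4
s4 | ____x[x]yxx   read x → write x, move ←, go to s0
s0 | ____[x]xyxx   read x → write y, move ←, go to s4
s4 | ___[_]yxyxx   read _ → write x, move ←, go to s0
s0 | __[_]xyxyxx   read _ → write y, move →, go to s2
s2 | __y[x]yxyxx   read x → write z, move ←, go to s4
s4 | __[y]zyxyxx   read y → write y, move →, go to s0
s0 | __y[z]yxyxx   read z → write x, move →, go to s4
s4 | __yx[y]xyxx   read y → write y, move →, go to s0
s0 | __yxy[x]yxx   read x → write y, move ←, go to s4
s4 | __yx[y]yyxx   read y → write y, move →, go to s0
s0 | __yxy[y]yxx   read y → write _, move ←, go to s3
s3 | __yx[y]_yxx   read y → write _, move ←, go to s1
s1 | __y[x]__yxx   read x → write y, move ←, go to s4
s4 | __[y]y__yxx   read y → write y, move →, go to s0
s0 | __y[y]__yxx   read y → write _, move ←, go to s3
s3 | __[y]___yxx   read y → write _, move ←, go to s1
s1 | _[_]____yxx   read _ → write _, move →, go to s4
s4 | __[_]___yxx   read _ → write x, move ←, go to s0
s0 | _[_]x___yxx   read _ → write y, move →, go to s2
s2 | _y[x]___yxx   read x → write z, move ←, go to s4
s4 | _[y]z___yxx   read y → write y, move →, go to s0
s0 | _y[z]___yxx   read z → write x, move →, go to s4
s4 | _yx[_]__yxx   read _ → write x, move ←, go to s0
s0 | _y[x]x__yxx   read x → write y, move ←, go to s4
s4 | _[y]yx__yxx   read y → write y, move →, go to s0
s0 | _y[y]x__yxx   read y → write _, move ←, go to s3
s3 | _[y]_x__yxx   read y → write _, move ←, go to s1
s1 | [_]__x__yxx   read _ → write _, move →, go to s4
s4 | _[_]_x__yxx   read _ → write x, move ←, go to s0
s0 | [_]x_x__yxx   read _ → write y, move →, go to s2
s2 | y[x]_x__yxx   read x → write z, move ←, go to s4
s4 | [y]z_x__yxx   read y → write y, move →, go to s0
s0 | y[z]_x__yxx   read z → write x, move →, go to s4
s4 | yx[_]x__yxx   read _ → write x, move ←, go to s0
s0 | y[x]xx__yxx
After 35 steps: state s0, head at -3, tape yxxx__yxx.

state s0, head at -3, tape yxxx__yxx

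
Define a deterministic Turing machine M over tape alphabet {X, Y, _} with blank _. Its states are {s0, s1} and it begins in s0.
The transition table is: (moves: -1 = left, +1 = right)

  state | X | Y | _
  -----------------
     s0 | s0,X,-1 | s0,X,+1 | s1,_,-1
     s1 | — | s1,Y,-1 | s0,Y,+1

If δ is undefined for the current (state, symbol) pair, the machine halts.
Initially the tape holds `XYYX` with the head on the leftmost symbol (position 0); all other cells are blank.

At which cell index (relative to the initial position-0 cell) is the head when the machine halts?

state=s0 head=0 tape=___[X]YYX   (s0,X)→(s0,X,-1)
state=s0 head=-1 tape=__[_]XYYX   (s0,_)→(s1,_,-1)
state=s1 head=-2 tape=_[_]_XYYX   (s1,_)→(s0,Y,+1)
state=s0 head=-1 tape=_Y[_]XYYX   (s0,_)→(s1,_,-1)
state=s1 head=-2 tape=_[Y]_XYYX   (s1,Y)→(s1,Y,-1)
state=s1 head=-3 tape=[_]Y_XYYX   (s1,_)→(s0,Y,+1)
state=s0 head=-2 tape=Y[Y]_XYYX   (s0,Y)→(s0,X,+1)
state=s0 head=-1 tape=YX[_]XYYX   (s0,_)→(s1,_,-1)
state=s1 head=-2 tape=Y[X]_XYYX
At halt the head is at cell -2.

-2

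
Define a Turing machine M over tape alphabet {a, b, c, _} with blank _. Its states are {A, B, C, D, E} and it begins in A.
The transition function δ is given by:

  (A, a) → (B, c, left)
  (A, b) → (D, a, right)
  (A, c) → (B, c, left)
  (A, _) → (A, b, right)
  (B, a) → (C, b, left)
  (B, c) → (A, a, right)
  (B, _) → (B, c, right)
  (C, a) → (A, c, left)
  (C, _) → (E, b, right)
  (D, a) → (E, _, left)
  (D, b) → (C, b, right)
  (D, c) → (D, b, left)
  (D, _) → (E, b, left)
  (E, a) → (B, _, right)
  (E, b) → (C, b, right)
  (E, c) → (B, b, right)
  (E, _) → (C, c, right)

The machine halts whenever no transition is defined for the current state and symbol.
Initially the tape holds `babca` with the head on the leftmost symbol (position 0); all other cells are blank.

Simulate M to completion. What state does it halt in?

B

A | [b]abca   read b → write a, move right, go to D
D | a[a]bca   read a → write _, move left, go to E
E | [a]_bca   read a → write _, move right, go to B
B | _[_]bca   read _ → write c, move right, go to B
B | _c[b]ca
No transition is defined for (B, b); M halts in state B.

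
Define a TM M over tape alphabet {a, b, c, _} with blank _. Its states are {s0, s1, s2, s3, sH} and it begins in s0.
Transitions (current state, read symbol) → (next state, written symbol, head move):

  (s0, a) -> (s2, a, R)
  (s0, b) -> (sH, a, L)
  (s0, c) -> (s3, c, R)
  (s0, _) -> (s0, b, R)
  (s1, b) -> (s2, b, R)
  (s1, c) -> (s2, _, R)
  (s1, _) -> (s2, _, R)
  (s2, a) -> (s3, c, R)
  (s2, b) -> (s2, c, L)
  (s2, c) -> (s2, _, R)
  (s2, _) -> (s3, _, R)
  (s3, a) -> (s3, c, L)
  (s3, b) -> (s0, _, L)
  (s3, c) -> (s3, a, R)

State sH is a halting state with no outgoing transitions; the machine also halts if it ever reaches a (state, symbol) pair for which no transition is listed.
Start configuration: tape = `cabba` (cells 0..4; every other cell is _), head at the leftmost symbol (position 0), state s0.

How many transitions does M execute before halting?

12

state=s0 head=0 tape=[c]abba__   (s0,c)→(s3,c,R)
state=s3 head=1 tape=c[a]bba__   (s3,a)→(s3,c,L)
state=s3 head=0 tape=[c]cbba__   (s3,c)→(s3,a,R)
state=s3 head=1 tape=a[c]bba__   (s3,c)→(s3,a,R)
state=s3 head=2 tape=aa[b]ba__   (s3,b)→(s0,_,L)
state=s0 head=1 tape=a[a]_ba__   (s0,a)→(s2,a,R)
state=s2 head=2 tape=aa[_]ba__   (s2,_)→(s3,_,R)
state=s3 head=3 tape=aa_[b]a__   (s3,b)→(s0,_,L)
state=s0 head=2 tape=aa[_]_a__   (s0,_)→(s0,b,R)
state=s0 head=3 tape=aab[_]a__   (s0,_)→(s0,b,R)
state=s0 head=4 tape=aabb[a]__   (s0,a)→(s2,a,R)
state=s2 head=5 tape=aabba[_]_   (s2,_)→(s3,_,R)
state=s3 head=6 tape=aabba_[_]
M halts after 12 transitions.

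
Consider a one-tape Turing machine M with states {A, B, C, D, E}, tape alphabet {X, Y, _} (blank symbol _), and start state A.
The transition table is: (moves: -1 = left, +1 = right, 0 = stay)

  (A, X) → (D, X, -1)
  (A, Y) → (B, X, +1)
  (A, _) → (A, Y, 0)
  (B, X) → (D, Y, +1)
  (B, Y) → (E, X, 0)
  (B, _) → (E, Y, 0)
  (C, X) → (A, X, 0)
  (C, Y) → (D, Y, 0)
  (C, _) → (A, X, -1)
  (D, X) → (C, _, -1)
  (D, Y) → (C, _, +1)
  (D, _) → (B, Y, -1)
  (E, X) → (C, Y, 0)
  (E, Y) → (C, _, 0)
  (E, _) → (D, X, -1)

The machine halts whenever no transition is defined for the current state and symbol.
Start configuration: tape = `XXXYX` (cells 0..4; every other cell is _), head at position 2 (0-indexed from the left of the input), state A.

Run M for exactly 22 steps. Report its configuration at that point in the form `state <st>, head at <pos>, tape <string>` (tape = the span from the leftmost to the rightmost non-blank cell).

state A, head at 0, tape X__X_XYX

A | ___XX[X]YX   read X → write X, move -1, go to D
D | ___X[X]XYX   read X → write _, move -1, go to C
C | ___[X]_XYX   read X → write X, move 0, go to A
A | ___[X]_XYX   read X → write X, move -1, go to D
D | __[_]X_XYX   read _ → write Y, move -1, go to B
B | _[_]YX_XYX   read _ → write Y, move 0, go to E
E | _[Y]YX_XYX   read Y → write _, move 0, go to C
C | _[_]YX_XYX   read _ → write X, move -1, go to A
A | [_]XYX_XYX   read _ → write Y, move 0, go to A
A | [Y]XYX_XYX   read Y → write X, move +1, go to B
B | X[X]YX_XYX   read X → write Y, move +1, go to D
D | XY[Y]X_XYX   read Y → write _, move +1, go to C
C | XY_[X]_XYX   read X → write X, move 0, go to A
A | XY_[X]_XYX   read X → write X, move -1, go to D
D | XY[_]X_XYX   read _ → write Y, move -1, go to B
B | X[Y]YX_XYX   read Y → write X, move 0, go to E
E | X[X]YX_XYX   read X → write Y, move 0, go to C
C | X[Y]YX_XYX   read Y → write Y, move 0, go to D
D | X[Y]YX_XYX   read Y → write _, move +1, go to C
C | X_[Y]X_XYX   read Y → write Y, move 0, go to D
D | X_[Y]X_XYX   read Y → write _, move +1, go to C
C | X__[X]_XYX   read X → write X, move 0, go to A
A | X__[X]_XYX
After 22 steps: state A, head at 0, tape X__X_XYX.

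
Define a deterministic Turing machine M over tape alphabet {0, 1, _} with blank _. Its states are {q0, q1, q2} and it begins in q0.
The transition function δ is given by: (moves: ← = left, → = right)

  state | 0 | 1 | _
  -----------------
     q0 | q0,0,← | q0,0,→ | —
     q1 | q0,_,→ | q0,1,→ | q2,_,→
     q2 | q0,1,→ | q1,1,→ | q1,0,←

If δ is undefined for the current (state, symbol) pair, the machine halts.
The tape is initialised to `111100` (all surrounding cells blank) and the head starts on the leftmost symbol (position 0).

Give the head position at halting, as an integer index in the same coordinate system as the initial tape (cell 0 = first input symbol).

state=q0 head=0 tape=_[1]11100   (q0,1)→(q0,0,→)
state=q0 head=1 tape=_0[1]1100   (q0,1)→(q0,0,→)
state=q0 head=2 tape=_00[1]100   (q0,1)→(q0,0,→)
state=q0 head=3 tape=_000[1]00   (q0,1)→(q0,0,→)
state=q0 head=4 tape=_0000[0]0   (q0,0)→(q0,0,←)
state=q0 head=3 tape=_000[0]00   (q0,0)→(q0,0,←)
state=q0 head=2 tape=_00[0]000   (q0,0)→(q0,0,←)
state=q0 head=1 tape=_0[0]0000   (q0,0)→(q0,0,←)
state=q0 head=0 tape=_[0]00000   (q0,0)→(q0,0,←)
state=q0 head=-1 tape=[_]000000
At halt the head is at cell -1.

-1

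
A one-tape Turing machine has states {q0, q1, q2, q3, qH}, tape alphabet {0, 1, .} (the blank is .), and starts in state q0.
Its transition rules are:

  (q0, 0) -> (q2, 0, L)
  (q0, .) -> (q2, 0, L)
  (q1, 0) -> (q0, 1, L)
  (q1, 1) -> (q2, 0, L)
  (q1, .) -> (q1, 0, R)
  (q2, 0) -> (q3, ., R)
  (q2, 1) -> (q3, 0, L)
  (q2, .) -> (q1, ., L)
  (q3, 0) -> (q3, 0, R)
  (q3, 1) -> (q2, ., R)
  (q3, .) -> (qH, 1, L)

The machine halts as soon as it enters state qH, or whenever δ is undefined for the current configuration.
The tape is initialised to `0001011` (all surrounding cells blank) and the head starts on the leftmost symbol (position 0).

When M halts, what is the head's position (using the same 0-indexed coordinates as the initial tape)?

4

state=q0 head=0 tape=..[0]001011   (q0,0)→(q2,0,L)
state=q2 head=-1 tape=.[.]0001011   (q2,.)→(q1,.,L)
state=q1 head=-2 tape=[.].0001011   (q1,.)→(q1,0,R)
state=q1 head=-1 tape=0[.]0001011   (q1,.)→(q1,0,R)
state=q1 head=0 tape=00[0]001011   (q1,0)→(q0,1,L)
state=q0 head=-1 tape=0[0]1001011   (q0,0)→(q2,0,L)
state=q2 head=-2 tape=[0]01001011   (q2,0)→(q3,.,R)
state=q3 head=-1 tape=.[0]1001011   (q3,0)→(q3,0,R)
state=q3 head=0 tape=.0[1]001011   (q3,1)→(q2,.,R)
state=q2 head=1 tape=.0.[0]01011   (q2,0)→(q3,.,R)
state=q3 head=2 tape=.0..[0]1011   (q3,0)→(q3,0,R)
state=q3 head=3 tape=.0..0[1]011   (q3,1)→(q2,.,R)
state=q2 head=4 tape=.0..0.[0]11   (q2,0)→(q3,.,R)
state=q3 head=5 tape=.0..0..[1]1   (q3,1)→(q2,.,R)
state=q2 head=6 tape=.0..0...[1]   (q2,1)→(q3,0,L)
state=q3 head=5 tape=.0..0..[.]0   (q3,.)→(qH,1,L)
state=qH head=4 tape=.0..0.[.]10
At halt the head is at cell 4.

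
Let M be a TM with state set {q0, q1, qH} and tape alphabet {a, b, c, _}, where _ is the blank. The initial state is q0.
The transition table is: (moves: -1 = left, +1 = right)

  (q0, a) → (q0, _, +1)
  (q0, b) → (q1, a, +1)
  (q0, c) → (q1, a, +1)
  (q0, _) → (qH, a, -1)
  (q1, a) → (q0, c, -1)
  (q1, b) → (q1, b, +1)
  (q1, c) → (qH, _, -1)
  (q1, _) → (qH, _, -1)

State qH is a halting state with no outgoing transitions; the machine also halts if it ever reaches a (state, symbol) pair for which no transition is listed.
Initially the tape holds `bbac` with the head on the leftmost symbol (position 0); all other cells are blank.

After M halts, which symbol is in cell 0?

a

q0 | [b]bac   read b → write a, move +1, go to q1
q1 | a[b]ac   read b → write b, move +1, go to q1
q1 | ab[a]c   read a → write c, move -1, go to q0
q0 | a[b]cc   read b → write a, move +1, go to q1
q1 | aa[c]c   read c → write _, move -1, go to qH
qH | a[a]_c
Cell 0 holds a when M halts.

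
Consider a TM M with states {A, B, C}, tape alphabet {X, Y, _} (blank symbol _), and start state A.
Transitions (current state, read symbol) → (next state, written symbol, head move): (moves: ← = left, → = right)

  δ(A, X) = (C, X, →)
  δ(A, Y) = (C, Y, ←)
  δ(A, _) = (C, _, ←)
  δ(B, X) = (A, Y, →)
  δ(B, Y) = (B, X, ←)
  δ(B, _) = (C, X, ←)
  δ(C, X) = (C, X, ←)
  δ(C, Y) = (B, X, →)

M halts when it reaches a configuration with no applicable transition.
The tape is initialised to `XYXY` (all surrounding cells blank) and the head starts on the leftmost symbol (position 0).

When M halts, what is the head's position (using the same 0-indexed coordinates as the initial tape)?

4

state=A head=0 tape=[X]YXY_   (A,X)→(C,X,→)
state=C head=1 tape=X[Y]XY_   (C,Y)→(B,X,→)
state=B head=2 tape=XX[X]Y_   (B,X)→(A,Y,→)
state=A head=3 tape=XXY[Y]_   (A,Y)→(C,Y,←)
state=C head=2 tape=XX[Y]Y_   (C,Y)→(B,X,→)
state=B head=3 tape=XXX[Y]_   (B,Y)→(B,X,←)
state=B head=2 tape=XX[X]X_   (B,X)→(A,Y,→)
state=A head=3 tape=XXY[X]_   (A,X)→(C,X,→)
state=C head=4 tape=XXYX[_]
At halt the head is at cell 4.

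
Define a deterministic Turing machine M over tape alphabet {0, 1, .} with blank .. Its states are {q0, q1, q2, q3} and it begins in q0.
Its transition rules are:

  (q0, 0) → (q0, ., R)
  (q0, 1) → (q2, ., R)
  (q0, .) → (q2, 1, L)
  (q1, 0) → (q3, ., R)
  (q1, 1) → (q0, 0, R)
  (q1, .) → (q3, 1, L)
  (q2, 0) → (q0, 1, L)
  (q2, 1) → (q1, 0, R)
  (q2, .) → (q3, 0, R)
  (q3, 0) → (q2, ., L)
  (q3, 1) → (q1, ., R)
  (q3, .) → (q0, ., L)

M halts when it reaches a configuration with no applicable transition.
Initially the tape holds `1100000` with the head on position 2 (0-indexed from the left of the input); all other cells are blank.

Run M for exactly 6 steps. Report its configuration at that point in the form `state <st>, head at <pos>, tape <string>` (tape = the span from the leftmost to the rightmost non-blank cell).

state q2, head at 6, tape 11.....1

state=q0 head=2 tape=11[0]0000.   (q0,0)→(q0,.,R)
state=q0 head=3 tape=11.[0]000.   (q0,0)→(q0,.,R)
state=q0 head=4 tape=11..[0]00.   (q0,0)→(q0,.,R)
state=q0 head=5 tape=11...[0]0.   (q0,0)→(q0,.,R)
state=q0 head=6 tape=11....[0].   (q0,0)→(q0,.,R)
state=q0 head=7 tape=11.....[.]   (q0,.)→(q2,1,L)
state=q2 head=6 tape=11....[.]1
After 6 steps: state q2, head at 6, tape 11.....1.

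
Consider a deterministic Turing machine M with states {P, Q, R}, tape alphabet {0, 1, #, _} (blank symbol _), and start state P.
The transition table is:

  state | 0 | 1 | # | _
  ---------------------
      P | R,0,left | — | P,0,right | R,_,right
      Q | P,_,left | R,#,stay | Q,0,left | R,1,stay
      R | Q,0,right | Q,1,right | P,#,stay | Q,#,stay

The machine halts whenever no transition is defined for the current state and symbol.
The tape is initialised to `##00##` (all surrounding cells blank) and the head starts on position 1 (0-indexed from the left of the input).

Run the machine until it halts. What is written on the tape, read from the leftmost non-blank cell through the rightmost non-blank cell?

P | __#[#]00##   read # → write 0, move right, go to P
P | __#0[0]0##   read 0 → write 0, move left, go to R
R | __#[0]00##   read 0 → write 0, move right, go to Q
Q | __#0[0]0##   read 0 → write _, move left, go to P
P | __#[0]_0##   read 0 → write 0, move left, go to R
R | __[#]0_0##   read # → write #, move stay, go to P
P | __[#]0_0##   read # → write 0, move right, go to P
P | __0[0]_0##   read 0 → write 0, move left, go to R
R | __[0]0_0##   read 0 → write 0, move right, go to Q
Q | __0[0]_0##   read 0 → write _, move left, go to P
P | __[0]__0##   read 0 → write 0, move left, go to R
R | _[_]0__0##   read _ → write #, move stay, go to Q
Q | _[#]0__0##   read # → write 0, move left, go to Q
Q | [_]00__0##   read _ → write 1, move stay, go to R
R | [1]00__0##   read 1 → write 1, move right, go to Q
Q | 1[0]0__0##   read 0 → write _, move left, go to P
P | [1]_0__0##
The non-blank tape span at halt is 1_0__0##.

1_0__0##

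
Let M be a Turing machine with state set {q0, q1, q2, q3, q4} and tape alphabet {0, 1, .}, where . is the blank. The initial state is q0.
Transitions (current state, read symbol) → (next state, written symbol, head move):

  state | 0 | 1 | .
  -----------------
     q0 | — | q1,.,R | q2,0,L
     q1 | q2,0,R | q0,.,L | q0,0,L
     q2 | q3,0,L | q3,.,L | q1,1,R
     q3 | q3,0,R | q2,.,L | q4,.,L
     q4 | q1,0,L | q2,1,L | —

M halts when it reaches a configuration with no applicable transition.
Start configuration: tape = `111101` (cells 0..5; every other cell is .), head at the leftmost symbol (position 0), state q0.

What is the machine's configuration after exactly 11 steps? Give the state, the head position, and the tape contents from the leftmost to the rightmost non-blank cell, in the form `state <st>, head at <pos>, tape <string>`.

state=q0 head=0 tape=.[1]11101   (q0,1)→(q1,.,R)
state=q1 head=1 tape=..[1]1101   (q1,1)→(q0,.,L)
state=q0 head=0 tape=.[.].1101   (q0,.)→(q2,0,L)
state=q2 head=-1 tape=[.]0.1101   (q2,.)→(q1,1,R)
state=q1 head=0 tape=1[0].1101   (q1,0)→(q2,0,R)
state=q2 head=1 tape=10[.]1101   (q2,.)→(q1,1,R)
state=q1 head=2 tape=101[1]101   (q1,1)→(q0,.,L)
state=q0 head=1 tape=10[1].101   (q0,1)→(q1,.,R)
state=q1 head=2 tape=10.[.]101   (q1,.)→(q0,0,L)
state=q0 head=1 tape=10[.]0101   (q0,.)→(q2,0,L)
state=q2 head=0 tape=1[0]00101   (q2,0)→(q3,0,L)
state=q3 head=-1 tape=[1]000101
After 11 steps: state q3, head at -1, tape 1000101.

state q3, head at -1, tape 1000101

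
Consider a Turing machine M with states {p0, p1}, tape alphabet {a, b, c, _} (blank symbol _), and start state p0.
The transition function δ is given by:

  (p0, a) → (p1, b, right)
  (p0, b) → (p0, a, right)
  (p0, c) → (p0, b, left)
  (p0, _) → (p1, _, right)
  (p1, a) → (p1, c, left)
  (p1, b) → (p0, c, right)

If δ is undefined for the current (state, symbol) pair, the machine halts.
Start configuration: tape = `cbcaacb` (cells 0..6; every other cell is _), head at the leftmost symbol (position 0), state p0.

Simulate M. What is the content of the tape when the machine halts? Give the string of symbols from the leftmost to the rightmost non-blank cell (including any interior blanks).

caaabca

p0 | _[c]bcaacb__   read c → write b, move left, go to p0
p0 | [_]bbcaacb__   read _ → write _, move right, go to p1
p1 | _[b]bcaacb__   read b → write c, move right, go to p0
p0 | _c[b]caacb__   read b → write a, move right, go to p0
p0 | _ca[c]aacb__   read c → write b, move left, go to p0
p0 | _c[a]baacb__   read a → write b, move right, go to p1
p1 | _cb[b]aacb__   read b → write c, move right, go to p0
p0 | _cbc[a]acb__   read a → write b, move right, go to p1
p1 | _cbcb[a]cb__   read a → write c, move left, go to p1
p1 | _cbc[b]ccb__   read b → write c, move right, go to p0
p0 | _cbcc[c]cb__   read c → write b, move left, go to p0
p0 | _cbc[c]bcb__   read c → write b, move left, go to p0
p0 | _cb[c]bbcb__   read c → write b, move left, go to p0
p0 | _c[b]bbbcb__   read b → write a, move right, go to p0
p0 | _ca[b]bbcb__   read b → write a, move right, go to p0
p0 | _caa[b]bcb__   read b → write a, move right, go to p0
p0 | _caaa[b]cb__   read b → write a, move right, go to p0
p0 | _caaaa[c]b__   read c → write b, move left, go to p0
p0 | _caaa[a]bb__   read a → write b, move right, go to p1
p1 | _caaab[b]b__   read b → write c, move right, go to p0
p0 | _caaabc[b]__   read b → write a, move right, go to p0
p0 | _caaabca[_]_   read _ → write _, move right, go to p1
p1 | _caaabca_[_]
The non-blank tape span at halt is caaabca.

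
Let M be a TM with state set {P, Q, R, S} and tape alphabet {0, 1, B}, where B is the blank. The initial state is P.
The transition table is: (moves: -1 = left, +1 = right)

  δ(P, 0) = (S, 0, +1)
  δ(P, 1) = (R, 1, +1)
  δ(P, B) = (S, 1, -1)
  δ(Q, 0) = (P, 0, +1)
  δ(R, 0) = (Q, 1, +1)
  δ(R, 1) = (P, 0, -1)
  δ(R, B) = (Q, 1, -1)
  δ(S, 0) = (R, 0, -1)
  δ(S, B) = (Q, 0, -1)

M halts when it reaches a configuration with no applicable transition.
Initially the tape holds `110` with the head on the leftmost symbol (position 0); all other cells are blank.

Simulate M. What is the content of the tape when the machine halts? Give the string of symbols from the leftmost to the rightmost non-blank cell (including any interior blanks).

P | [1]10BB   read 1 → write 1, move +1, go to R
R | 1[1]0BB   read 1 → write 0, move -1, go to P
P | [1]00BB   read 1 → write 1, move +1, go to R
R | 1[0]0BB   read 0 → write 1, move +1, go to Q
Q | 11[0]BB   read 0 → write 0, move +1, go to P
P | 110[B]B   read B → write 1, move -1, go to S
S | 11[0]1B   read 0 → write 0, move -1, go to R
R | 1[1]01B   read 1 → write 0, move -1, go to P
P | [1]001B   read 1 → write 1, move +1, go to R
R | 1[0]01B   read 0 → write 1, move +1, go to Q
Q | 11[0]1B   read 0 → write 0, move +1, go to P
P | 110[1]B   read 1 → write 1, move +1, go to R
R | 1101[B]   read B → write 1, move -1, go to Q
Q | 110[1]1
The non-blank tape span at halt is 11011.

11011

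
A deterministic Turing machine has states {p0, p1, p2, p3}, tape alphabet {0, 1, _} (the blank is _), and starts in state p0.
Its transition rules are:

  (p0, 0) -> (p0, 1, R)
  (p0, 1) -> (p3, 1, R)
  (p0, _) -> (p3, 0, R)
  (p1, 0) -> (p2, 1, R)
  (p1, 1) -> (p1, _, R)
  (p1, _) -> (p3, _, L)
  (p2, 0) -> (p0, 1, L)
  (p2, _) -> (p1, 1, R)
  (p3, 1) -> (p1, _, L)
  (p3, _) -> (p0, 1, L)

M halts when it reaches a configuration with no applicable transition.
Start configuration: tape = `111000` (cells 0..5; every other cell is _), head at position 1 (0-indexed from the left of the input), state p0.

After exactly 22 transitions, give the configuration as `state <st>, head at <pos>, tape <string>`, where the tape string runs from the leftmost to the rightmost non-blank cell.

state p2, head at -1, tape 1____000

state=p0 head=1 tape=__1[1]1000   (p0,1)→(p3,1,R)
state=p3 head=2 tape=__11[1]000   (p3,1)→(p1,_,L)
state=p1 head=1 tape=__1[1]_000   (p1,1)→(p1,_,R)
state=p1 head=2 tape=__1_[_]000   (p1,_)→(p3,_,L)
state=p3 head=1 tape=__1[_]_000   (p3,_)→(p0,1,L)
state=p0 head=0 tape=__[1]1_000   (p0,1)→(p3,1,R)
state=p3 head=1 tape=__1[1]_000   (p3,1)→(p1,_,L)
state=p1 head=0 tape=__[1]__000   (p1,1)→(p1,_,R)
state=p1 head=1 tape=___[_]_000   (p1,_)→(p3,_,L)
state=p3 head=0 tape=__[_]__000   (p3,_)→(p0,1,L)
state=p0 head=-1 tape=_[_]1__000   (p0,_)→(p3,0,R)
state=p3 head=0 tape=_0[1]__000   (p3,1)→(p1,_,L)
state=p1 head=-1 tape=_[0]___000   (p1,0)→(p2,1,R)
state=p2 head=0 tape=_1[_]__000   (p2,_)→(p1,1,R)
state=p1 head=1 tape=_11[_]_000   (p1,_)→(p3,_,L)
state=p3 head=0 tape=_1[1]__000   (p3,1)→(p1,_,L)
state=p1 head=-1 tape=_[1]___000   (p1,1)→(p1,_,R)
state=p1 head=0 tape=__[_]__000   (p1,_)→(p3,_,L)
state=p3 head=-1 tape=_[_]___000   (p3,_)→(p0,1,L)
state=p0 head=-2 tape=[_]1___000   (p0,_)→(p3,0,R)
state=p3 head=-1 tape=0[1]___000   (p3,1)→(p1,_,L)
state=p1 head=-2 tape=[0]____000   (p1,0)→(p2,1,R)
state=p2 head=-1 tape=1[_]___000
After 22 steps: state p2, head at -1, tape 1____000.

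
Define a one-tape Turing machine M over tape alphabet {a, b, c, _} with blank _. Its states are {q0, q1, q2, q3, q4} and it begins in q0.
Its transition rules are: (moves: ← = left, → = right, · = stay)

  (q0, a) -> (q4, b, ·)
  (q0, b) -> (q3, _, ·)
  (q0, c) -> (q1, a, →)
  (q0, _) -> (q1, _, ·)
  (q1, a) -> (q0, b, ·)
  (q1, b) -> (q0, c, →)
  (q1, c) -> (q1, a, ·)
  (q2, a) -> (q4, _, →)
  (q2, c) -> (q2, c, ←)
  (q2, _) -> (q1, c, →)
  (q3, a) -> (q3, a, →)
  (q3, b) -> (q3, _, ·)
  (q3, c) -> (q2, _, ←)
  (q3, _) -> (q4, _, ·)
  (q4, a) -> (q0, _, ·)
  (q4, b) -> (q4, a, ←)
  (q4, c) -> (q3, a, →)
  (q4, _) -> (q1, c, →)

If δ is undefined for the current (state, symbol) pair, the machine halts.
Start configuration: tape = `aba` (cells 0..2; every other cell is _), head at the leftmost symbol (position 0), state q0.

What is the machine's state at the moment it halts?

q1

state=q0 head=0 tape=_[a]ba__   (q0,a)→(q4,b,·)
state=q4 head=0 tape=_[b]ba__   (q4,b)→(q4,a,←)
state=q4 head=-1 tape=[_]aba__   (q4,_)→(q1,c,→)
state=q1 head=0 tape=c[a]ba__   (q1,a)→(q0,b,·)
state=q0 head=0 tape=c[b]ba__   (q0,b)→(q3,_,·)
state=q3 head=0 tape=c[_]ba__   (q3,_)→(q4,_,·)
state=q4 head=0 tape=c[_]ba__   (q4,_)→(q1,c,→)
state=q1 head=1 tape=cc[b]a__   (q1,b)→(q0,c,→)
state=q0 head=2 tape=ccc[a]__   (q0,a)→(q4,b,·)
state=q4 head=2 tape=ccc[b]__   (q4,b)→(q4,a,←)
state=q4 head=1 tape=cc[c]a__   (q4,c)→(q3,a,→)
state=q3 head=2 tape=cca[a]__   (q3,a)→(q3,a,→)
state=q3 head=3 tape=ccaa[_]_   (q3,_)→(q4,_,·)
state=q4 head=3 tape=ccaa[_]_   (q4,_)→(q1,c,→)
state=q1 head=4 tape=ccaac[_]
No transition is defined for (q1, _); M halts in state q1.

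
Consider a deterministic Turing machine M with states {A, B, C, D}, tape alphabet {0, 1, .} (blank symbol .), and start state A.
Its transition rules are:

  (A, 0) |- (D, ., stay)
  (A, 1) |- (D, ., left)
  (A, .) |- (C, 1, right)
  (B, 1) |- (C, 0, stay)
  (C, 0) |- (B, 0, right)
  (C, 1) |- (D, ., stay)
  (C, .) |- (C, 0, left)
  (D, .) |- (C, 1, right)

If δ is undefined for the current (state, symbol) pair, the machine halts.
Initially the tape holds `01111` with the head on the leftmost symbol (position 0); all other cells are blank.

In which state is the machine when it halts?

state=A head=0 tape=[0]1111..   (A,0)→(D,.,stay)
state=D head=0 tape=[.]1111..   (D,.)→(C,1,right)
state=C head=1 tape=1[1]111..   (C,1)→(D,.,stay)
state=D head=1 tape=1[.]111..   (D,.)→(C,1,right)
state=C head=2 tape=11[1]11..   (C,1)→(D,.,stay)
state=D head=2 tape=11[.]11..   (D,.)→(C,1,right)
state=C head=3 tape=111[1]1..   (C,1)→(D,.,stay)
state=D head=3 tape=111[.]1..   (D,.)→(C,1,right)
state=C head=4 tape=1111[1]..   (C,1)→(D,.,stay)
state=D head=4 tape=1111[.]..   (D,.)→(C,1,right)
state=C head=5 tape=11111[.].   (C,.)→(C,0,left)
state=C head=4 tape=1111[1]0.   (C,1)→(D,.,stay)
state=D head=4 tape=1111[.]0.   (D,.)→(C,1,right)
state=C head=5 tape=11111[0].   (C,0)→(B,0,right)
state=B head=6 tape=111110[.]
No transition is defined for (B, .); M halts in state B.

B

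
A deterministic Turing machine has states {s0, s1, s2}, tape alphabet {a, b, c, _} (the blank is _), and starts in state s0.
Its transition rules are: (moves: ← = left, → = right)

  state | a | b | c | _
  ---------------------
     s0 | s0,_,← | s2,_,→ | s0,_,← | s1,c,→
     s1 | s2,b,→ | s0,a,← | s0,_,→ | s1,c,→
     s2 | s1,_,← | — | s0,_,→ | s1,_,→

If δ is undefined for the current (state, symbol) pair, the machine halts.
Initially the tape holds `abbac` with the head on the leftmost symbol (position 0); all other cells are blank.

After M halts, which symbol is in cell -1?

c

state=s0 head=0 tape=__[a]bbac   (s0,a)→(s0,_,←)
state=s0 head=-1 tape=_[_]_bbac   (s0,_)→(s1,c,→)
state=s1 head=0 tape=_c[_]bbac   (s1,_)→(s1,c,→)
state=s1 head=1 tape=_cc[b]bac   (s1,b)→(s0,a,←)
state=s0 head=0 tape=_c[c]abac   (s0,c)→(s0,_,←)
state=s0 head=-1 tape=_[c]_abac   (s0,c)→(s0,_,←)
state=s0 head=-2 tape=[_]__abac   (s0,_)→(s1,c,→)
state=s1 head=-1 tape=c[_]_abac   (s1,_)→(s1,c,→)
state=s1 head=0 tape=cc[_]abac   (s1,_)→(s1,c,→)
state=s1 head=1 tape=ccc[a]bac   (s1,a)→(s2,b,→)
state=s2 head=2 tape=cccb[b]ac
Cell -1 holds c when M halts.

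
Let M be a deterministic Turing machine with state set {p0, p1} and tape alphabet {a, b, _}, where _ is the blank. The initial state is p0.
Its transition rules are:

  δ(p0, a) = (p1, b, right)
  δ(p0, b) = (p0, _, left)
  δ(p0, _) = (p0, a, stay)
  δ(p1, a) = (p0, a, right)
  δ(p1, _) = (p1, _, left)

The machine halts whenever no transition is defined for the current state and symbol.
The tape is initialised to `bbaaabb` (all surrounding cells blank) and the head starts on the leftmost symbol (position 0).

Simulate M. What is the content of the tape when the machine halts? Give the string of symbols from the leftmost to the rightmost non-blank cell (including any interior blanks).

b_baaabb

state=p0 head=0 tape=_[b]baaabb   (p0,b)→(p0,_,left)
state=p0 head=-1 tape=[_]_baaabb   (p0,_)→(p0,a,stay)
state=p0 head=-1 tape=[a]_baaabb   (p0,a)→(p1,b,right)
state=p1 head=0 tape=b[_]baaabb   (p1,_)→(p1,_,left)
state=p1 head=-1 tape=[b]_baaabb
The non-blank tape span at halt is b_baaabb.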